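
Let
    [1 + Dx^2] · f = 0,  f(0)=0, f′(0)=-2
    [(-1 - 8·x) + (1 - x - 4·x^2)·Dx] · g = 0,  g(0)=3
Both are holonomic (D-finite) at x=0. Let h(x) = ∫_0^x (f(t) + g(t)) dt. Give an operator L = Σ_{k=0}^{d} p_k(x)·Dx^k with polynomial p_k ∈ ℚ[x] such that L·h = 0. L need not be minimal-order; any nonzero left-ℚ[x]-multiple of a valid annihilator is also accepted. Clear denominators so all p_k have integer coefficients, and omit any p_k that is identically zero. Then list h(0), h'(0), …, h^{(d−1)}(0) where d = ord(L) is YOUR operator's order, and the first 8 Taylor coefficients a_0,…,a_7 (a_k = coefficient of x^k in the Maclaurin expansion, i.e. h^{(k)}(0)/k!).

f: a_k = 0, -2, 0, 1/3, 0, -1/60, 0, 1/2520, …
g: a_k = 3, 3, 15, 27, 87, 195, 543, 1323, …
Sum ⇒ L₀ = lclm(L_f,L_g) in ℚ(x)⟨Dx⟩.
h=∫h₀ ⇒ L = L₀·Dx.
L = (-55 - 486·x - 553·x^2 - 1488·x^3 - 80·x^4 - 128·x^5)·Dx + (11 + 11·x + 23·x^2 - 169·x^3 - 348·x^4 - 48·x^5 - 64·x^6)·Dx^2 + (-55 - 486·x - 553·x^2 - 1488·x^3 - 80·x^4 - 128·x^5)·Dx^3 + (11 + 11·x + 23·x^2 - 169·x^3 - 348·x^4 - 48·x^5 - 64·x^6)·Dx^4  (order 4).
h: a_k = 0, 3, 1/2, 5, 41/6, 87/5, 11699/360, 543/7, …
ICs: h(0) = 0, h′(0) = 3, h′′(0) = 1, h′′′(0) = 30.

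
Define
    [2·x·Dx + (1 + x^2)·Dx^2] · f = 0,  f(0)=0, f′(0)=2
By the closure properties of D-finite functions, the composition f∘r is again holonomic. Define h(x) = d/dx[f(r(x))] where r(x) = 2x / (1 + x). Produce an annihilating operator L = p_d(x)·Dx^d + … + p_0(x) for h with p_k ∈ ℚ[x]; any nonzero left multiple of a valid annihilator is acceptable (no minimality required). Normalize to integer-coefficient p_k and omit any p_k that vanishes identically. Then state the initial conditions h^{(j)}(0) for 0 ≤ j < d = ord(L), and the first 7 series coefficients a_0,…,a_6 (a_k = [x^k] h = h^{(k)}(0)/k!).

f: a_k = 0, 2, 0, -2/3, 0, 2/5, 0, …
Substitute x→r, Dx→(1/r')Dx; clear ⇒ L₀.
Differentiate: ansatz ord ≤ ord L₀ ⇒ L.
L = (2 + 10·x) + (1 + 2·x + 5·x^2)·Dx  (order 1).
h: a_k = 4, -8, -4, 48, -76, -88, 556, …
ICs: h(0) = 4.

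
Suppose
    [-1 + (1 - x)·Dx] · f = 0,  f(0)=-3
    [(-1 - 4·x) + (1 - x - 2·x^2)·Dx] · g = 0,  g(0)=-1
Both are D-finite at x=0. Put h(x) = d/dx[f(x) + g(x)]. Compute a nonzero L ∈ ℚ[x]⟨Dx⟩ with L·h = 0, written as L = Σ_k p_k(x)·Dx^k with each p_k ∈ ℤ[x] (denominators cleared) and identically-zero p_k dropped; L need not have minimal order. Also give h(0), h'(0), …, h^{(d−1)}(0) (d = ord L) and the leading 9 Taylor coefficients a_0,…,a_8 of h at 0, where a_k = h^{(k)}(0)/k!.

L = (-6 - 48·x - 96·x^3 + 24·x^4) + (6 + 18·x - 12·x^2 + 24·x^3 - 90·x^4 + 24·x^5)·Dx + (-1 + 2·x - 5·x^2 + 12·x^3 + 2·x^4 - 14·x^5 + 4·x^6)·Dx^2  (order 2).
h: a_k = -4, -12, -24, -56, -120, -276, -616, -1392, -3096, …
ICs: h(0) = -4, h′(0) = -12.

f: a_k = -3, -3, -3, -3, -3, -3, -3, -3, -3, …
g: a_k = -1, -1, -3, -5, -11, -21, -43, -85, -171, …
L₀ := lclm(L_f,L_g); ord L₀ ≤ 1+1.
Derive L from L₀ (diff closure).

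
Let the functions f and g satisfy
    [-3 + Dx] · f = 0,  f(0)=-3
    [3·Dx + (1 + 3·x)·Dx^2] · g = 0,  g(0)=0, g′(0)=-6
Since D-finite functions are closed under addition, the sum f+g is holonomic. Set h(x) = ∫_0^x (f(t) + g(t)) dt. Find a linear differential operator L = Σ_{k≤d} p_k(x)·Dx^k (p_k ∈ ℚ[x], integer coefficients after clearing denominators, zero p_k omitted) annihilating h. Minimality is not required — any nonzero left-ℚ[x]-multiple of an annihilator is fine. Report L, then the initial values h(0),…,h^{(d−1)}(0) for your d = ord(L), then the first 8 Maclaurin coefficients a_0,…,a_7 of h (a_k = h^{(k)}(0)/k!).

L = (-27 - 27·x)·Dx^2 + (3 - 18·x - 27·x^2)·Dx^3 + (2 + 9·x + 9·x^2)·Dx^4  (order 4).
h: a_k = 0, -3, -15/2, -3/2, -63/8, 243/40, -1377/80, 19197/560, …
ICs: h(0) = 0, h′(0) = -3, h′′(0) = -15, h′′′(0) = -9.

f: a_k = -3, -9, -27/2, -27/2, -81/8, -243/40, -243/80, -729/560, …
g: a_k = 0, -6, 9, -18, 81/2, -486/5, 243, -4374/7, …
Weyl lclm of L_f,L_g ⇒ L₀ (ord ≤ 3).
∫: right-multiply L₀ by Dx.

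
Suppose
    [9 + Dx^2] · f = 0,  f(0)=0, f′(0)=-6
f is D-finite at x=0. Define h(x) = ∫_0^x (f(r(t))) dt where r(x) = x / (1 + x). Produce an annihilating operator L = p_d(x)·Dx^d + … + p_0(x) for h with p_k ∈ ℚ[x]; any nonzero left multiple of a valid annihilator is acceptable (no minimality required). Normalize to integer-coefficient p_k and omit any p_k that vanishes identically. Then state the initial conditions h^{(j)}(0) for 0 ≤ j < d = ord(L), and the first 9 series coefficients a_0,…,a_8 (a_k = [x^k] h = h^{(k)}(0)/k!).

L = 9·Dx + (2 + 6·x + 6·x^2 + 2·x^3)·Dx^2 + (1 + 4·x + 6·x^2 + 4·x^3 + x^4)·Dx^3  (order 3).
h: a_k = 0, 0, -3, 2, 3/4, -21/5, 293/40, -255/28, 19353/2240, …
ICs: h(0) = 0, h′(0) = 0, h′′(0) = -6.

f: a_k = 0, -6, 0, 9, 0, -81/20, 0, 243/280, 0, …
Change of var in L_f (x↦r) gives L₀.
h=∫₀ˣh₀: take L = L₀·Dx.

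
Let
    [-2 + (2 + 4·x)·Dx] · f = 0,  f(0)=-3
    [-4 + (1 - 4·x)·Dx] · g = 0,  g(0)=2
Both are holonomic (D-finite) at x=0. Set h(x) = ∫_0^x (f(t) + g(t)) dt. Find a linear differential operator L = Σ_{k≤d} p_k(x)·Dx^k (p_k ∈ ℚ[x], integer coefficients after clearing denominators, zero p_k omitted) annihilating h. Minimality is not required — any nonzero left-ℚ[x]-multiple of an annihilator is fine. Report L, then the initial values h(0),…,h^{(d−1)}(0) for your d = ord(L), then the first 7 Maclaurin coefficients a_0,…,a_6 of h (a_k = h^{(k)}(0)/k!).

L = (12 + 16·x)·Dx + (-11 - 40·x - 48·x^2)·Dx^2 + (1 + 2·x - 16·x^2 - 32·x^3)·Dx^3  (order 3).
h: a_k = 0, -1, 5/2, 67/6, 253/8, 4111/40, 16363/48, …
ICs: h(0) = 0, h′(0) = -1, h′′(0) = 5.

f: a_k = -3, -3, 3/2, -3/2, 15/8, -21/8, 63/16, …
g: a_k = 2, 8, 32, 128, 512, 2048, 8192, …
h₀=f+g: left-lcm gives L₀, ord ≤ 2.
∫: right-multiply L₀ by Dx.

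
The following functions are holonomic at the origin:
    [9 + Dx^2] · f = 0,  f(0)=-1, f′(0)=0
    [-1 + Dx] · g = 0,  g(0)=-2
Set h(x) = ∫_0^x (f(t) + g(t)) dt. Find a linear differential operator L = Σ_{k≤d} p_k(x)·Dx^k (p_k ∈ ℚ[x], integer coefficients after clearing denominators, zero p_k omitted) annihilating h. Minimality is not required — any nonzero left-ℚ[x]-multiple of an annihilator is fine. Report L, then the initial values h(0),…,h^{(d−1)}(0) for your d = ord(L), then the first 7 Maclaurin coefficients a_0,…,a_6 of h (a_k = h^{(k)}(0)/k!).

L = -9·Dx + 9·Dx^2 - Dx^3 + Dx^4  (order 4).
h: a_k = 0, -3, -1, 7/6, -1/12, -83/120, -1/360, …
ICs: h(0) = 0, h′(0) = -3, h′′(0) = -2, h′′′(0) = 7.

f: a_k = -1, 0, 9/2, 0, -27/8, 0, 81/80, …
g: a_k = -2, -2, -1, -1/3, -1/12, -1/60, -1/360, …
L₀ := lclm(L_f,L_g); ord L₀ ≤ 2+1.
h=∫h₀ ⇒ L = L₀·Dx.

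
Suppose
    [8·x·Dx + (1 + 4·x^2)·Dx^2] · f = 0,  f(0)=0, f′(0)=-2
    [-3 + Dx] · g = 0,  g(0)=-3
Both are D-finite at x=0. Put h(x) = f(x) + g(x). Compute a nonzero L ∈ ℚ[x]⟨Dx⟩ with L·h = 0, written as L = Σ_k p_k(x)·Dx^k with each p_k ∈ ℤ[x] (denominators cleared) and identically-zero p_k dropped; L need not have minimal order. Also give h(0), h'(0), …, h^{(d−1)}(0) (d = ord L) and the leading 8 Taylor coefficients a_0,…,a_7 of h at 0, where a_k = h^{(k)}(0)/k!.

f: a_k = 0, -2, 0, 8/3, 0, -32/5, 0, 128/7, …
g: a_k = -3, -9, -27/2, -27/2, -81/8, -243/40, -243/80, -729/560, …
Weyl lclm of L_f,L_g ⇒ L₀ (ord ≤ 3).
L = (24 - 72·x - 288·x^2 - 288·x^3)·Dx + (-17 + 24·x^2 - 144·x^4)·Dx^2 + (3 + 8·x + 24·x^2 + 32·x^3 + 48·x^4)·Dx^3  (order 3).
h: a_k = -3, -11, -27/2, -65/6, -81/8, -499/40, -243/80, 9511/560, …
ICs: h(0) = -3, h′(0) = -11, h′′(0) = -27.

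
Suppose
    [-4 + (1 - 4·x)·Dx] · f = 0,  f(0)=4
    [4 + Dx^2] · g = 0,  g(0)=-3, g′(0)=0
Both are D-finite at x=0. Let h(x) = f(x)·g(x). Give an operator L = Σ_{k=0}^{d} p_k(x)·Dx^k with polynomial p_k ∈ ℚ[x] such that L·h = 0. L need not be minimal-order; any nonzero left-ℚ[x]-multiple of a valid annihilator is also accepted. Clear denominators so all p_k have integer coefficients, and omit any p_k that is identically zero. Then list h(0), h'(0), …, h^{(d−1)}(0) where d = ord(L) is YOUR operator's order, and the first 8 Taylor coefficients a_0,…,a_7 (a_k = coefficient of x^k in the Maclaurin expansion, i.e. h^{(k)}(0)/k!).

f: a_k = 4, 16, 64, 256, 1024, 4096, 16384, 65536, …
g: a_k = -3, 0, 6, 0, -2, 0, 4/15, 0, …
Product ⇒ symmetric product L₀, ord ≤ 2.
L = (-4 + 16·x) + 8·Dx + (-1 + 4·x)·Dx^2  (order 2).
h: a_k = -12, -48, -168, -672, -2696, -10784, -647024/15, -2588096/15, …
ICs: h(0) = -12, h′(0) = -48.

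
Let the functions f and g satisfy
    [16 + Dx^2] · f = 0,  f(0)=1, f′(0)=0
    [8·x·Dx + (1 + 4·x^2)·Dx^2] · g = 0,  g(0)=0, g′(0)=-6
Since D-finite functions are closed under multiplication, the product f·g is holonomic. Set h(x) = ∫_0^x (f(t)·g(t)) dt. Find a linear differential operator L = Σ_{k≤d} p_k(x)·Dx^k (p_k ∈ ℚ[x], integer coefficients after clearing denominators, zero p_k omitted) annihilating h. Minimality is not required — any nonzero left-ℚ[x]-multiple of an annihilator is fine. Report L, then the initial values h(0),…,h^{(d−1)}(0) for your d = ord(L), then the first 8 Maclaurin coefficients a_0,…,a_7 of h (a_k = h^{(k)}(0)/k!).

L = (2560 + 29696·x^2 + 118784·x^4 + 262144·x^6 + 262144·x^8)·Dx + (1536·x + 14336·x^3 + 49152·x^5 + 65536·x^7)·Dx^2 + (240 + 3008·x^2 + 13824·x^4 + 32768·x^6 + 32768·x^8)·Dx^3 + (96·x + 896·x^3 + 3072·x^5 + 4096·x^7)·Dx^4 + (5 + 72·x^2 + 400·x^4 + 1024·x^6 + 1024·x^8)·Dx^5  (order 5).
h: a_k = 0, 0, -3, 0, 14, 0, -368/15, 0, …
ICs: h(0) = 0, h′(0) = 0, h′′(0) = -6, h′′′(0) = 0, h′′′′(0) = 336.

f: a_k = 1, 0, -8, 0, 32/3, 0, -256/45, 0, …
g: a_k = 0, -6, 0, 8, 0, -96/5, 0, 384/7, …
f·g: L₀ = L_f ⊗_s L_g, ord ≤ 2·2.
h=∫h₀ ⇒ L = L₀·Dx.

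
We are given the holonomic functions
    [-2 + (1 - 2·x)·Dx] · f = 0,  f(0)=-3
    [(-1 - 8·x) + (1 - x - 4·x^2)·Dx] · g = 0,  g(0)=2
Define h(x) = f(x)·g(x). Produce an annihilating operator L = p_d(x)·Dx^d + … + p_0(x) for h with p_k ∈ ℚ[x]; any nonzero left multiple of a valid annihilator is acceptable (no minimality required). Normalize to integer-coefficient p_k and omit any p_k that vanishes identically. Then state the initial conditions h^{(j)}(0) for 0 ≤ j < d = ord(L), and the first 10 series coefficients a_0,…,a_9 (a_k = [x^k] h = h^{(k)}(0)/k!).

f: a_k = -3, -6, -12, -24, -48, -96, -192, -384, -768, -1536, …
g: a_k = 2, 2, 10, 18, 58, 130, 362, 882, 2330, 5858, …
L₀ := L_f ⊗_s L_g (sym. prod.), ord ≤ 1.
L = (-3 - 4·x + 24·x^2) + (1 - 3·x - 2·x^2 + 8·x^3)·Dx  (order 1).
h: a_k = -6, -18, -66, -186, -546, -1482, -4050, -10746, -28482, -74538, …
ICs: h(0) = -6.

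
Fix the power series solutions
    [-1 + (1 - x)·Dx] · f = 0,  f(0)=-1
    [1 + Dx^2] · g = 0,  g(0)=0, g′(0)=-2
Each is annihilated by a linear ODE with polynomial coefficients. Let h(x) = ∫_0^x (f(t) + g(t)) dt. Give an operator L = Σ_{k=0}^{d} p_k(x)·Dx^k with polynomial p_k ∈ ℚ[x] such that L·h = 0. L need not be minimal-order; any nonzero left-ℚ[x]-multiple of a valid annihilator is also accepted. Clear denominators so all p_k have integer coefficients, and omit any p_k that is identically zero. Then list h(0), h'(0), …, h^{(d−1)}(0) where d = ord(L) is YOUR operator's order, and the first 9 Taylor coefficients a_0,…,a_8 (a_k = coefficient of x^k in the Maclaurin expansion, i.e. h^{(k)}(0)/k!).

f: a_k = -1, -1, -1, -1, -1, -1, -1, -1, -1, …
g: a_k = 0, -2, 0, 1/3, 0, -1/60, 0, 1/2520, 0, …
Weyl lclm of L_f,L_g ⇒ L₀ (ord ≤ 3).
h=∫h₀ ⇒ L = L₀·Dx.
L = (7 - 2·x + x^2)·Dx + (-3 + 5·x - 3·x^2 + x^3)·Dx^2 + (7 - 2·x + x^2)·Dx^3 + (-3 + 5·x - 3·x^2 + x^3)·Dx^4  (order 4).
h: a_k = 0, -1, -3/2, -1/3, -1/6, -1/5, -61/360, -1/7, -2519/20160, …
ICs: h(0) = 0, h′(0) = -1, h′′(0) = -3, h′′′(0) = -2.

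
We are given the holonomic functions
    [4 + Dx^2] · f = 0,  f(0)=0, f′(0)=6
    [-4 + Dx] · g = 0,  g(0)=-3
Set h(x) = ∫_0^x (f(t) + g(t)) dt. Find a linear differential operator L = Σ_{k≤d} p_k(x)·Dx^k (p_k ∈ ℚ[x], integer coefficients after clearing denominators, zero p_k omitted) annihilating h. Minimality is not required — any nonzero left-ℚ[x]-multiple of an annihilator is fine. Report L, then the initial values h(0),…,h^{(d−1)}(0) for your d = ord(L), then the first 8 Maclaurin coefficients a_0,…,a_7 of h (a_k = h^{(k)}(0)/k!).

f: a_k = 0, 6, 0, -4, 0, 4/5, 0, -8/105, …
g: a_k = -3, -12, -24, -32, -32, -128/5, -256/15, -1024/105, …
f+g: L₀ = lclm(L_f,L_g), ord ≤ 2+1.
∫: right-multiply L₀ by Dx.
L = -16·Dx + 4·Dx^2 - 4·Dx^3 + Dx^4  (order 4).
h: a_k = 0, -3, -3, -8, -9, -32/5, -62/15, -256/105, …
ICs: h(0) = 0, h′(0) = -3, h′′(0) = -6, h′′′(0) = -48.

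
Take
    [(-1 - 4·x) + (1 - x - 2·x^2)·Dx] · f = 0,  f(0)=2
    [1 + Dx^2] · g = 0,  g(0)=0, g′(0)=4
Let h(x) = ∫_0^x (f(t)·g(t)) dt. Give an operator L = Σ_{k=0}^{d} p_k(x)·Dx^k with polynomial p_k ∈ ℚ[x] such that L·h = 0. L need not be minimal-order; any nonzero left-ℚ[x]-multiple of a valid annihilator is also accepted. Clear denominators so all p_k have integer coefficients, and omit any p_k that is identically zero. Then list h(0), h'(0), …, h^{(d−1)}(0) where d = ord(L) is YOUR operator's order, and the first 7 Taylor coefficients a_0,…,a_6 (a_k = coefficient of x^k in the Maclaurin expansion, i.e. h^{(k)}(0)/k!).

L = (3 + x + 2·x^2)·Dx + (2 + 8·x)·Dx^2 + (-1 + x + 2·x^2)·Dx^3  (order 3).
h: a_k = 0, 0, 4, 8/3, 17/3, 116/15, 1261/90, …
ICs: h(0) = 0, h′(0) = 0, h′′(0) = 8.

f: a_k = 2, 2, 6, 10, 22, 42, 86, …
g: a_k = 0, 4, 0, -2/3, 0, 1/30, 0, …
Sym-product of L_f,L_g gives L₀ (≤ ord 2).
Integrate: L := L₀·Dx.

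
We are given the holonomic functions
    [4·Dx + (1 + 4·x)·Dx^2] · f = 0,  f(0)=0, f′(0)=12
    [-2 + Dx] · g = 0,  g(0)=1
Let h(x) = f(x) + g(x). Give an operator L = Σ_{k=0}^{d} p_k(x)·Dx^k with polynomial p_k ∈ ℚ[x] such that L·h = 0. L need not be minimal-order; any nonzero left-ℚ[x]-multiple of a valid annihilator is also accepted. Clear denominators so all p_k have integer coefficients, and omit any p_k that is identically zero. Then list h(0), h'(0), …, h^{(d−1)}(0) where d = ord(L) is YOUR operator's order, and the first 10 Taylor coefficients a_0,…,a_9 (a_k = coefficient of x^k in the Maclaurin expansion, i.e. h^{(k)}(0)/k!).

f: a_k = 0, 12, -24, 64, -192, 3072/5, -2048, 49152/7, -24576, 262144/3, …
g: a_k = 1, 2, 2, 4/3, 2/3, 4/15, 4/45, 8/315, 2/315, 4/2835, …
h₀=f+g: left-lcm gives L₀, ord ≤ 3.
L = (-40 - 32·x)·Dx + (14 - 16·x - 32·x^2)·Dx^2 + (3 + 16·x + 16·x^2)·Dx^3  (order 3).
h: a_k = 1, 14, -22, 196/3, -574/3, 1844/3, -92156/45, 2211848/315, -7741438/315, 247726084/2835, …
ICs: h(0) = 1, h′(0) = 14, h′′(0) = -44.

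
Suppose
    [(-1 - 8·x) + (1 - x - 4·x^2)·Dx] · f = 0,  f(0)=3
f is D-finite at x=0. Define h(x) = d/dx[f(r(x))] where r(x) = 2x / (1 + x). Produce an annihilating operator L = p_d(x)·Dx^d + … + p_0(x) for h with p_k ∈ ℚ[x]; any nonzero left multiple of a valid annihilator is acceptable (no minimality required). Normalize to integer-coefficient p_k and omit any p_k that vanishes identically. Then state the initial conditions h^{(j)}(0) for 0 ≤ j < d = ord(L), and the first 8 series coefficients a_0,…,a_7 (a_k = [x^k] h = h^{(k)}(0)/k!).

f: a_k = 3, 3, 15, 27, 87, 195, 543, 1323, …
h₀=f(r): pull back L_f along r ⇒ L₀.
Derive L from L₀ (diff closure).
L = (18 + 102·x + 918·x^2 + 578·x^3) + (-1 - 18·x + 306·x^3 + 289·x^4)·Dx  (order 1).
h: a_k = 6, 108, 306, 3672, 8670, 93636, 206346, 2122416, …
ICs: h(0) = 6.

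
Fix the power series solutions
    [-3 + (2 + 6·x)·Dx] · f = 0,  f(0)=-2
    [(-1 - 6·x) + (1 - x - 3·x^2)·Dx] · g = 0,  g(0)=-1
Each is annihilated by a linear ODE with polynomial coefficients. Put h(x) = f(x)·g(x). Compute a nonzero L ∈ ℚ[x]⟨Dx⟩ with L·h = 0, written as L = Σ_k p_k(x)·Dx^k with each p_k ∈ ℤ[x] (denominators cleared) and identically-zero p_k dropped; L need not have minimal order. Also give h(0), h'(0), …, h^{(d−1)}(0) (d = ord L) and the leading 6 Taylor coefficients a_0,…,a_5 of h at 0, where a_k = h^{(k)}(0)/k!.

L = (5 + 15·x + 27·x^2) + (-2 - 4·x + 12·x^2 + 18·x^3)·Dx  (order 1).
h: a_k = 2, 5, 35/4, 217/8, 3011/64, 18139/128, …
ICs: h(0) = 2.

f: a_k = -2, -3, 9/4, -27/8, 405/64, -1701/128, …
g: a_k = -1, -1, -4, -7, -19, -40, …
h₀=f·g: eliminate ⇒ L₀, order ≤ 1·1.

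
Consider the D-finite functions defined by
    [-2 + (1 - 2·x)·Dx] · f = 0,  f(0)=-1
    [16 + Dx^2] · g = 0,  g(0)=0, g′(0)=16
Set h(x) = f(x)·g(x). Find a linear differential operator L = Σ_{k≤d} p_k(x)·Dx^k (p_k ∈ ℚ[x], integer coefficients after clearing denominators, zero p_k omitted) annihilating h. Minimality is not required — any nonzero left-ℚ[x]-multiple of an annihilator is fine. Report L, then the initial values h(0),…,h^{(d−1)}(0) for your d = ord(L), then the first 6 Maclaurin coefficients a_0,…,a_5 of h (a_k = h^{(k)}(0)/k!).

L = (-16 + 32·x) + 4·Dx + (-1 + 2·x)·Dx^2  (order 2).
h: a_k = 0, -16, -32, -64/3, -128/3, -1792/15, …
ICs: h(0) = 0, h′(0) = -16.

f: a_k = -1, -2, -4, -8, -16, -32, …
g: a_k = 0, 16, 0, -128/3, 0, 512/15, …
Sym-product of L_f,L_g gives L₀ (≤ ord 2).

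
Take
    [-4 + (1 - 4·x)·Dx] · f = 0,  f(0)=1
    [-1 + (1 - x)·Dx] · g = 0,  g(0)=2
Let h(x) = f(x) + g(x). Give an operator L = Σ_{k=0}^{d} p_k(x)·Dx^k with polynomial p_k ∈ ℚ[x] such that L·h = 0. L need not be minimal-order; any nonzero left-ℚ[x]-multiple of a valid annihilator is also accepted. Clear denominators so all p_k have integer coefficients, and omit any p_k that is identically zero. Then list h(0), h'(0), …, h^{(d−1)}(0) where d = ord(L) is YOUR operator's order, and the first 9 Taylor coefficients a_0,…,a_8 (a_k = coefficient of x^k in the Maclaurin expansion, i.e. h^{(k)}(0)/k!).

L = -8 + (10 - 16·x)·Dx + (-1 + 5·x - 4·x^2)·Dx^2  (order 2).
h: a_k = 3, 6, 18, 66, 258, 1026, 4098, 16386, 65538, …
ICs: h(0) = 3, h′(0) = 6.

f: a_k = 1, 4, 16, 64, 256, 1024, 4096, 16384, 65536, …
g: a_k = 2, 2, 2, 2, 2, 2, 2, 2, 2, …
f+g: L₀ = lclm(L_f,L_g), ord ≤ 1+1.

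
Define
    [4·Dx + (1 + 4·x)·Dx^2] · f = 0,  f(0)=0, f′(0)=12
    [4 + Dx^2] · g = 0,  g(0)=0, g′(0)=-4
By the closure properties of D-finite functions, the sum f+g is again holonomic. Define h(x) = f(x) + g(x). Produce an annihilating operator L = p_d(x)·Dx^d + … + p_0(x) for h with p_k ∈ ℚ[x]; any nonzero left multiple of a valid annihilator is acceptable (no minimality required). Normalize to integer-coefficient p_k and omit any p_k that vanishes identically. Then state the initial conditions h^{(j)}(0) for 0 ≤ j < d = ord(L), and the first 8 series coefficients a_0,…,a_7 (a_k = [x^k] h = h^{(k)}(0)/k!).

L = (400 + 128·x + 256·x^2)·Dx + (36 + 176·x + 192·x^2 + 256·x^3)·Dx^2 + (100 + 32·x + 64·x^2)·Dx^3 + (9 + 44·x + 48·x^2 + 64·x^3)·Dx^4  (order 4).
h: a_k = 0, 8, -24, 200/3, -192, 9208/15, -2048, 2211856/315, …
ICs: h(0) = 0, h′(0) = 8, h′′(0) = -48, h′′′(0) = 400.

f: a_k = 0, 12, -24, 64, -192, 3072/5, -2048, 49152/7, …
g: a_k = 0, -4, 0, 8/3, 0, -8/15, 0, 16/315, …
L₀ := lclm(L_f,L_g); ord L₀ ≤ 2+2.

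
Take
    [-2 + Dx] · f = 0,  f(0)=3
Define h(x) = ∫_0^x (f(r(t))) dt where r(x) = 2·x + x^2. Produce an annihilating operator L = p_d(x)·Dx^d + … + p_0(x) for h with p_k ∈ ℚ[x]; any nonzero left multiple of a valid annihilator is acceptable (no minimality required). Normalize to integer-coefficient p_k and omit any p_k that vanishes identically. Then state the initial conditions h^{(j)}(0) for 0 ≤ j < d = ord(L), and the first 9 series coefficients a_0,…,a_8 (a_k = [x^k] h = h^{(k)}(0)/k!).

f: a_k = 3, 6, 6, 4, 2, 4/5, 4/15, 8/105, 2/105, …
h₀=f(r): pull back L_f along r ⇒ L₀.
h=∫h₀ ⇒ L = L₀·Dx.
L = (-4 - 4·x)·Dx + Dx^2  (order 2).
h: a_k = 0, 3, 6, 10, 14, 86/5, 284/15, 1996/105, 370/21, …
ICs: h(0) = 0, h′(0) = 3.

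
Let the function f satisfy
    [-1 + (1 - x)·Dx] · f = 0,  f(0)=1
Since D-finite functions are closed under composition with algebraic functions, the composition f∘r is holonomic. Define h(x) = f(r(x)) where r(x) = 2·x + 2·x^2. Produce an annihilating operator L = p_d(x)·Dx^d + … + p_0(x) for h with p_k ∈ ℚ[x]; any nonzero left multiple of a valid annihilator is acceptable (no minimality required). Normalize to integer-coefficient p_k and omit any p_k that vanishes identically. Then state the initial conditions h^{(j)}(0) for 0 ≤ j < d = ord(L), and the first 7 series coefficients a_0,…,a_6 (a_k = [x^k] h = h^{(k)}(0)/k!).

L = (2 + 4·x) + (-1 + 2·x + 2·x^2)·Dx  (order 1).
h: a_k = 1, 2, 6, 16, 44, 120, 328, …
ICs: h(0) = 1.

f: a_k = 1, 1, 1, 1, 1, 1, 1, …
f∘r: x↦r, Dx↦Dx/r' in L_f ⇒ L₀.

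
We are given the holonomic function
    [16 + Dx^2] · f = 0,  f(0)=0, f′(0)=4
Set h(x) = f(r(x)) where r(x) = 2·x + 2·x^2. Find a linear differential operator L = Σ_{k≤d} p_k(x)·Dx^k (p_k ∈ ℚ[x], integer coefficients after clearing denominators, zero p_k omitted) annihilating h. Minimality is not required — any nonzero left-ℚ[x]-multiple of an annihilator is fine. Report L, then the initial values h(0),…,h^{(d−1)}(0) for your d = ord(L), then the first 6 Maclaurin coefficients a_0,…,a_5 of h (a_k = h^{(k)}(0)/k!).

f: a_k = 0, 4, 0, -32/3, 0, 128/15, …
Substitute x→r, Dx→(1/r')Dx; clear ⇒ L₀.
L = (64 + 384·x + 768·x^2 + 512·x^3) - 2·Dx + (1 + 2·x)·Dx^2  (order 2).
h: a_k = 0, 8, 8, -256/3, -256, 256/15, …
ICs: h(0) = 0, h′(0) = 8.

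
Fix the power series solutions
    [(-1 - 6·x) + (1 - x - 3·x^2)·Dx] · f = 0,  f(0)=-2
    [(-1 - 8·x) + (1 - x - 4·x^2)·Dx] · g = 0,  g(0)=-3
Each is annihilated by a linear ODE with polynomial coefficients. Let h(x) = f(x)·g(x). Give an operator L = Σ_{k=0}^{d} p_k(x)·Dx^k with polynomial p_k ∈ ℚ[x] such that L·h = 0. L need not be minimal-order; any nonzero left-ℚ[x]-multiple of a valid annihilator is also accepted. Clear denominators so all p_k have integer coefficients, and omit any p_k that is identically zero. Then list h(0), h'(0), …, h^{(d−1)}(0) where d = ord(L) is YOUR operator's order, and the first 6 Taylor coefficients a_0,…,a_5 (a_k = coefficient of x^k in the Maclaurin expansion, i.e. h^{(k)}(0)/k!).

f: a_k = -2, -2, -8, -14, -38, -80, …
g: a_k = -3, -3, -15, -27, -87, -195, …
Product ⇒ symmetric product L₀, ord ≤ 1.
L = (-2 - 12·x + 21·x^2 + 48·x^3) + (1 - 2·x - 6·x^2 + 7·x^3 + 12·x^4)·Dx  (order 1).
h: a_k = 6, 12, 60, 150, 504, 1344, …
ICs: h(0) = 6.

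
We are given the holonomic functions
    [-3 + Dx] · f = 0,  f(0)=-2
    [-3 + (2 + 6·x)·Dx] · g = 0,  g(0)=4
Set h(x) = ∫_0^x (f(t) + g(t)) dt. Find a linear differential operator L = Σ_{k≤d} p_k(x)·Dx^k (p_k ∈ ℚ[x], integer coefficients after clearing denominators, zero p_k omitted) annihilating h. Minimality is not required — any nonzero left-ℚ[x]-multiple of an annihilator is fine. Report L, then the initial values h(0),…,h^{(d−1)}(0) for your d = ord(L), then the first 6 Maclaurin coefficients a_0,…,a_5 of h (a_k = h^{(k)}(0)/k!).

L = (27 + 54·x)·Dx + (-15 - 72·x - 108·x^2)·Dx^2 + (2 + 18·x + 36·x^2)·Dx^3  (order 3).
h: a_k = 0, 2, 0, -9/2, -9/16, -621/160, …
ICs: h(0) = 0, h′(0) = 2, h′′(0) = 0.

f: a_k = -2, -6, -9, -9, -27/4, -81/20, …
g: a_k = 4, 6, -9/2, 27/4, -405/32, 1701/64, …
Sum ⇒ L₀ = lclm(L_f,L_g) in ℚ(x)⟨Dx⟩.
h=∫h₀ ⇒ L = L₀·Dx.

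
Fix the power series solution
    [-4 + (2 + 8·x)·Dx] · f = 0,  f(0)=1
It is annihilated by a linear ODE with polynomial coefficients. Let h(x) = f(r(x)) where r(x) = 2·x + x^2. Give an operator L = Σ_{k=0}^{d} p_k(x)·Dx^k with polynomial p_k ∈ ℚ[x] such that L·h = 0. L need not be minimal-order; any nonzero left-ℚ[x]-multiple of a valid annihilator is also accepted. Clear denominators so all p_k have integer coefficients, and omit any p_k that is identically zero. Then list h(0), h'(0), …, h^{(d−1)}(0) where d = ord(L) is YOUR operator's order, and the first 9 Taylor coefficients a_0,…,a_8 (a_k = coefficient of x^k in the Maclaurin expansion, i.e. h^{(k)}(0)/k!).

f: a_k = 1, 2, -2, 4, -10, 28, -84, 264, -858, …
L₀ from L_f via x↦r, Dx↦r'^{-1}Dx.
L = (-4 - 4·x) + (1 + 8·x + 4·x^2)·Dx  (order 1).
h: a_k = 1, 4, -6, 24, -114, 600, -3372, 19824, -120426, …
ICs: h(0) = 1.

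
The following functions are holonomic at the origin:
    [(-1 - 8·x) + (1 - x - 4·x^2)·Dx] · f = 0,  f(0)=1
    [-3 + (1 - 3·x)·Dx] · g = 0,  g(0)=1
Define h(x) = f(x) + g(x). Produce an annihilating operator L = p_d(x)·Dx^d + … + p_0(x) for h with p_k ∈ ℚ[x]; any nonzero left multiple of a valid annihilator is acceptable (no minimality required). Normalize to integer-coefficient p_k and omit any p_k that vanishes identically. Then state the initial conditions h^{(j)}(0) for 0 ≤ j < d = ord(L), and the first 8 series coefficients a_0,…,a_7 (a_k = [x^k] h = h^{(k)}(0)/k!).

f: a_k = 1, 1, 5, 9, 29, 65, 181, 441, …
g: a_k = 1, 3, 9, 27, 81, 243, 729, 2187, …
L₀ := lclm(L_f,L_g); ord L₀ ≤ 1+1.
L = (6 - 72·x + 144·x^2 - 144·x^3) + (4 - 84·x^2 + 252·x^3 - 288·x^4)·Dx + (-1 + 8·x - 21·x^2 + 8·x^3 + 54·x^4 - 72·x^5)·Dx^2  (order 2).
h: a_k = 2, 4, 14, 36, 110, 308, 910, 2628, …
ICs: h(0) = 2, h′(0) = 4.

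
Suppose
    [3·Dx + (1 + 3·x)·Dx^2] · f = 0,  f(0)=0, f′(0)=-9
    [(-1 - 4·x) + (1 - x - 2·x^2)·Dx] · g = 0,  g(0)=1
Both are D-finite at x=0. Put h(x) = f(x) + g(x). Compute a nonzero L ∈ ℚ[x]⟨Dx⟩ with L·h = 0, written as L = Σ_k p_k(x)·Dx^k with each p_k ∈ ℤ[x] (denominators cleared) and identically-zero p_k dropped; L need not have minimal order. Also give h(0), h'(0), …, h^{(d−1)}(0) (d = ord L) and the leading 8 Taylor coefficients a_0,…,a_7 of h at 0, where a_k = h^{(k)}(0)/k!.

L = (-66 - 270·x - 576·x^2 - 336·x^3 - 288·x^4)·Dx + (-4 - 96·x - 492·x^2 - 832·x^3 - 696·x^4 - 480·x^5)·Dx^2 + (3 + 19·x + 25·x^2 - 39·x^3 - 116·x^4 - 164·x^5 - 96·x^6)·Dx^3  (order 3).
h: a_k = 1, -8, 33/2, -22, 287/4, -624/5, 815/2, -5966/7, …
ICs: h(0) = 1, h′(0) = -8, h′′(0) = 33.

f: a_k = 0, -9, 27/2, -27, 243/4, -729/5, 729/2, -6561/7, …
g: a_k = 1, 1, 3, 5, 11, 21, 43, 85, …
Weyl lclm of L_f,L_g ⇒ L₀ (ord ≤ 3).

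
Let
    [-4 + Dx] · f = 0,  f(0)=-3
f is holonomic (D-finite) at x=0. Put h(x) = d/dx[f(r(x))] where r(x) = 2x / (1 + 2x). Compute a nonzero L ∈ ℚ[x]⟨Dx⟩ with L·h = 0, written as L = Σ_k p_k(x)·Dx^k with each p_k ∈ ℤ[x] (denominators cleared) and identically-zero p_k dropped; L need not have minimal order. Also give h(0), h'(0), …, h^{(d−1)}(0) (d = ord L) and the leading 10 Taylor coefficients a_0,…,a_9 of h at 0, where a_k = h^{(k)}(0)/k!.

L = (4 - 8·x) + (-1 - 4·x - 4·x^2)·Dx  (order 1).
h: a_k = -24, -96, 96, 256, -896, 5632/5, 8704/15, -647168/105, 1697792/105, -24240128/945, …
ICs: h(0) = -24.

f: a_k = -3, -12, -24, -32, -32, -128/5, -256/15, -1024/105, -512/105, -2048/945, …
L₀ from L_f via x↦r, Dx↦r'^{-1}Dx.
h₀' ⇒ L via d/dx closure of L₀.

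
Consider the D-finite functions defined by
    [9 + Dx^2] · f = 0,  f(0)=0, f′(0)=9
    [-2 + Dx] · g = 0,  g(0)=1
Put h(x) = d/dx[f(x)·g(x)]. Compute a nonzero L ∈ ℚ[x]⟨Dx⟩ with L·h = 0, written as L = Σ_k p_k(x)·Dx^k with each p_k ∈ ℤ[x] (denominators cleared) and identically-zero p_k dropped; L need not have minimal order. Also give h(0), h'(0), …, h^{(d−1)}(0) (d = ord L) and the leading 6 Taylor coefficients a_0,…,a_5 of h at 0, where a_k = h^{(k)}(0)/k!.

L = 13 - 4·Dx + Dx^2  (order 2).
h: a_k = 9, 36, 27/2, -60, -597/8, -207/10, …
ICs: h(0) = 9, h′(0) = 36.

f: a_k = 0, 9, 0, -27/2, 0, 243/40, …
g: a_k = 1, 2, 2, 4/3, 2/3, 4/15, …
L₀ := L_f ⊗_s L_g (sym. prod.), ord ≤ 2.
h=h₀': d/dx-closure on L₀ ⇒ L.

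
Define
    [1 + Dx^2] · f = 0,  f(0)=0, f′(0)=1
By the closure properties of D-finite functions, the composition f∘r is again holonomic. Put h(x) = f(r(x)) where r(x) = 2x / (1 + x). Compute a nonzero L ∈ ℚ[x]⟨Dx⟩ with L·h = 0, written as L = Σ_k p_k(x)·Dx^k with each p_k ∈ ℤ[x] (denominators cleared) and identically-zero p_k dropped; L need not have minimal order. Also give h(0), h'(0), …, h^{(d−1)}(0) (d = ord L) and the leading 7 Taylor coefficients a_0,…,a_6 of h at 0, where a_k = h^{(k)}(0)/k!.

L = 4 + (2 + 6·x + 6·x^2 + 2·x^3)·Dx + (1 + 4·x + 6·x^2 + 4·x^3 + x^4)·Dx^2  (order 2).
h: a_k = 0, 2, -2, 2/3, 2, -86/15, 10, …
ICs: h(0) = 0, h′(0) = 2.

f: a_k = 0, 1, 0, -1/6, 0, 1/120, 0, …
Change of var in L_f (x↦r) gives L₀.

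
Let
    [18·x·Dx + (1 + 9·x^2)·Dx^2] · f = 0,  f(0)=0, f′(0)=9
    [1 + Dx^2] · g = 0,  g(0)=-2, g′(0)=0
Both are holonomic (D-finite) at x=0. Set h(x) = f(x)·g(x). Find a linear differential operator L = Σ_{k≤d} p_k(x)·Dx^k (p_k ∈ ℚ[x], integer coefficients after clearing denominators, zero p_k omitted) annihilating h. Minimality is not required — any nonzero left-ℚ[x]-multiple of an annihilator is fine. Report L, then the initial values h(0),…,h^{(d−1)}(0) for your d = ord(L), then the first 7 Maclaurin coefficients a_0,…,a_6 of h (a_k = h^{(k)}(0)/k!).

f: a_k = 0, 9, 0, -27, 0, 729/5, 0, …
g: a_k = -2, 0, 1, 0, -1/12, 0, 1/360, …
Sym-product of L_f,L_g gives L₀ (≤ ord 4).
L = (370 + 9594·x^2 + 4131·x^4 + 2916·x^6 + 6561·x^8) + (684·x + 6804·x^3 + 8748·x^5 + 26244·x^7)·Dx + (380 + 9792·x^2 + 5346·x^4 + 5832·x^6 + 13122·x^8)·Dx^2 + (684·x + 6804·x^3 + 8748·x^5 + 26244·x^7)·Dx^3 + (10 + 198·x^2 + 1215·x^4 + 2916·x^6 + 6561·x^8)·Dx^4  (order 4).
h: a_k = 0, -18, 0, 63, 0, -6387/20, 0, …
ICs: h(0) = 0, h′(0) = -18, h′′(0) = 0, h′′′(0) = 378.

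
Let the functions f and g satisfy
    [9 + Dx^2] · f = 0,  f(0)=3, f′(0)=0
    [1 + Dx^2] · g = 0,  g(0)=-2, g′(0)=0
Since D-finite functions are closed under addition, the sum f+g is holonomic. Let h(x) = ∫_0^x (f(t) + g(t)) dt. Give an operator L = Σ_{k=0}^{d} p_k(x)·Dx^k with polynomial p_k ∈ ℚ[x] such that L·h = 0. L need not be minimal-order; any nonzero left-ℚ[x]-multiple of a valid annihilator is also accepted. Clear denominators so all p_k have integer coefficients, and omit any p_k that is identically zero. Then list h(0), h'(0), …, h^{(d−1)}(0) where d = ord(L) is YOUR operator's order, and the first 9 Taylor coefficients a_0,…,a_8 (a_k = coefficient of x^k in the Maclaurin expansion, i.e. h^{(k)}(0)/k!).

L = 9·Dx + 10·Dx^3 + Dx^5  (order 5).
h: a_k = 0, 1, 0, -25/6, 0, 241/120, 0, -437/1008, 0, …
ICs: h(0) = 0, h′(0) = 1, h′′(0) = 0, h′′′(0) = -25, h′′′′(0) = 0.

f: a_k = 3, 0, -27/2, 0, 81/8, 0, -243/80, 0, 2187/4480, …
g: a_k = -2, 0, 1, 0, -1/12, 0, 1/360, 0, -1/20160, …
L₀ := lclm(L_f,L_g); ord L₀ ≤ 2+2.
Integrate: L := L₀·Dx.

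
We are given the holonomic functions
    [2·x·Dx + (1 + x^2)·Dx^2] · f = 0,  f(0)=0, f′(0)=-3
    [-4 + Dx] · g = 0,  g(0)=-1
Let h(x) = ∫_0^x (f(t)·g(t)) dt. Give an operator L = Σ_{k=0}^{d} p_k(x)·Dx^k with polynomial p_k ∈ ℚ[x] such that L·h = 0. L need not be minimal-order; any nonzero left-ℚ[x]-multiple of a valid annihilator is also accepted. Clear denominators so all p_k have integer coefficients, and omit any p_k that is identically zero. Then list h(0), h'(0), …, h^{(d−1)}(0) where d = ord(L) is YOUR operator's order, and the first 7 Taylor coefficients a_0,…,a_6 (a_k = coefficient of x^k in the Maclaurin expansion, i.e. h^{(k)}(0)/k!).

L = (16 - 8·x + 16·x^2)·Dx + (-8 + 2·x - 8·x^2)·Dx^2 + (1 + x^2)·Dx^3  (order 3).
h: a_k = 0, 0, 3/2, 4, 23/4, 28/5, 41/10, …
ICs: h(0) = 0, h′(0) = 0, h′′(0) = 3.

f: a_k = 0, -3, 0, 1, 0, -3/5, 0, …
g: a_k = -1, -4, -8, -32/3, -32/3, -128/15, -256/45, …
Product ⇒ symmetric product L₀, ord ≤ 2.
h=∫₀ˣh₀: take L = L₀·Dx.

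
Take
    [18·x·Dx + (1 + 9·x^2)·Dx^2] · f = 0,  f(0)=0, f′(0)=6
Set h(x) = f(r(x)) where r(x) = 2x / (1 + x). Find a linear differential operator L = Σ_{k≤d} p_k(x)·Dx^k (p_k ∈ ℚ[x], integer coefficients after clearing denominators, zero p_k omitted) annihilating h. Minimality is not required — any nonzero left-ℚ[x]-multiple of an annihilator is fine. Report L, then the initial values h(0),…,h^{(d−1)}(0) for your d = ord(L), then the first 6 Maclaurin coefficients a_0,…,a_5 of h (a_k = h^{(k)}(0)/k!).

L = (2 + 74·x)·Dx + (1 + 2·x + 37·x^2)·Dx^2  (order 2).
h: a_k = 0, 12, -12, -132, 420, 11292/5, …
ICs: h(0) = 0, h′(0) = 12.

f: a_k = 0, 6, 0, -18, 0, 486/5, …
h₀=f(r): pull back L_f along r ⇒ L₀.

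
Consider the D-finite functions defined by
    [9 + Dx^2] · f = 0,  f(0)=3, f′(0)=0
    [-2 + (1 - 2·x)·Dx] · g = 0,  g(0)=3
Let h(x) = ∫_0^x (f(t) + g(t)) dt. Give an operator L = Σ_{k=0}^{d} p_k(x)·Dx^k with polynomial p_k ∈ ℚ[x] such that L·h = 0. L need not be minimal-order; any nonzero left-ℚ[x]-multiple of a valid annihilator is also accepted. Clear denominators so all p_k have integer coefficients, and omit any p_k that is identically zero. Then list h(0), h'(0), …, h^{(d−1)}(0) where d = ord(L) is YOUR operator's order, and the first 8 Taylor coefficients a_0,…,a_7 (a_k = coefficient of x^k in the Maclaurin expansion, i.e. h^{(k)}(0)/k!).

f: a_k = 3, 0, -27/2, 0, 81/8, 0, -243/80, 0, …
g: a_k = 3, 6, 12, 24, 48, 96, 192, 384, …
h₀=f+g: left-lcm gives L₀, ord ≤ 3.
h=∫₀ˣh₀: take L = L₀·Dx.
L = (-594 + 648·x - 648·x^2)·Dx + (153 - 630·x + 972·x^2 - 648·x^3)·Dx^2 + (-66 + 72·x - 72·x^2)·Dx^3 + (17 - 70·x + 108·x^2 - 72·x^3)·Dx^4  (order 4).
h: a_k = 0, 6, 3, -1/2, 6, 93/8, 16, 15117/560, …
ICs: h(0) = 0, h′(0) = 6, h′′(0) = 6, h′′′(0) = -3.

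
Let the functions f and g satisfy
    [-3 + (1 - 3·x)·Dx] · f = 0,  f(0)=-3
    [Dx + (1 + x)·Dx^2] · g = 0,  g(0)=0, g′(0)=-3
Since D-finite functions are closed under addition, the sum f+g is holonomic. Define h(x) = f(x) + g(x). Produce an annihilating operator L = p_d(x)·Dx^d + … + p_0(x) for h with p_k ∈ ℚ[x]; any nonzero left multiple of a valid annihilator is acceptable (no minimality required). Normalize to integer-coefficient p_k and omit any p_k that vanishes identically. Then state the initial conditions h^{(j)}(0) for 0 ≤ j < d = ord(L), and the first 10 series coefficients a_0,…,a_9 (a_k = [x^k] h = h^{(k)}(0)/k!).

L = (66 + 18·x)·Dx + (52 + 120·x + 36·x^2)·Dx^2 + (-7 + 11·x + 27·x^2 + 9·x^3)·Dx^3  (order 3).
h: a_k = -3, -12, -51/2, -82, -969/4, -3648/5, -4373/2, -45930/7, -157461/8, -177148/3, …
ICs: h(0) = -3, h′(0) = -12, h′′(0) = -51.

f: a_k = -3, -9, -27, -81, -243, -729, -2187, -6561, -19683, -59049, …
g: a_k = 0, -3, 3/2, -1, 3/4, -3/5, 1/2, -3/7, 3/8, -1/3, …
f+g: L₀ = lclm(L_f,L_g), ord ≤ 1+2.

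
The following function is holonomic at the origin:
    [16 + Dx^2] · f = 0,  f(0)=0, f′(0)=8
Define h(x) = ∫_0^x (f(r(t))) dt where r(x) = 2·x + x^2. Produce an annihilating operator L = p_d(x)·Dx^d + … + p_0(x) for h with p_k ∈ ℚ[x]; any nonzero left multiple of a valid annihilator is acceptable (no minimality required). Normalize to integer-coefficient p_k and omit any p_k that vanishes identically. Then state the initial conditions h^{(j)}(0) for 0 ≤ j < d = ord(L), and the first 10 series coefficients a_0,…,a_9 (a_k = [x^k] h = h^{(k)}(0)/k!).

L = (64 + 192·x + 192·x^2 + 64·x^3)·Dx - Dx^2 + (1 + x)·Dx^3  (order 3).
h: a_k = 0, 0, 8, 8/3, -128/3, -256/5, 3136/45, 192, 20992/315, -100352/405, …
ICs: h(0) = 0, h′(0) = 0, h′′(0) = 16.

f: a_k = 0, 8, 0, -64/3, 0, 256/15, 0, -2048/315, 0, 4096/2835, …
Substitute x→r, Dx→(1/r')Dx; clear ⇒ L₀.
∫: right-multiply L₀ by Dx.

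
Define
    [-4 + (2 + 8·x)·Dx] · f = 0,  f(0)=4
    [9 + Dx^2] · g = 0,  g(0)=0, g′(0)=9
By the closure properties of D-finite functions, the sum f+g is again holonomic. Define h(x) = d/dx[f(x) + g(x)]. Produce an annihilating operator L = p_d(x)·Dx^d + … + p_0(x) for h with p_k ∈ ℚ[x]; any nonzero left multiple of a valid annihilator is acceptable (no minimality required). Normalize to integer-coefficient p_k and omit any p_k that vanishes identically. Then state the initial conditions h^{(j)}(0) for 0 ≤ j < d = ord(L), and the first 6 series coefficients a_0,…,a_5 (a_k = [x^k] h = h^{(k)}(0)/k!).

f: a_k = 4, 8, -8, 16, -40, 112, …
g: a_k = 0, 9, 0, -27/2, 0, 243/40, …
Sum ⇒ L₀ = lclm(L_f,L_g) in ℚ(x)⟨Dx⟩.
Derive L from L₀ (diff closure).
L = (-414 - 432·x - 864·x^2) + (-63 - 468·x - 1296·x^2 - 1728·x^3)·Dx + (-46 - 48·x - 96·x^2)·Dx^2 + (-7 - 52·x - 144·x^2 - 192·x^3)·Dx^3  (order 3).
h: a_k = 17, -16, 15/2, -160, 4723/8, -2016, …
ICs: h(0) = 17, h′(0) = -16, h′′(0) = 15.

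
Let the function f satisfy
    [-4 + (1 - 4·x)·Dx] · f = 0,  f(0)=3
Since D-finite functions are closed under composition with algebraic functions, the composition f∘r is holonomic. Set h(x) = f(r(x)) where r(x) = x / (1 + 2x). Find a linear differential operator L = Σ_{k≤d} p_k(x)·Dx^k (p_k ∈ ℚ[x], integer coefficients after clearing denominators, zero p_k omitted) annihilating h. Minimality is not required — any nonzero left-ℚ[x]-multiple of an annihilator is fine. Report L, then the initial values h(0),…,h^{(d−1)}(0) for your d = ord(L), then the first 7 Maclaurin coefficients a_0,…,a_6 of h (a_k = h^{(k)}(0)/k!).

L = 4 + (-1 + 4·x^2)·Dx  (order 1).
h: a_k = 3, 12, 24, 48, 96, 192, 384, …
ICs: h(0) = 3.

f: a_k = 3, 12, 48, 192, 768, 3072, 12288, …
Change of var in L_f (x↦r) gives L₀.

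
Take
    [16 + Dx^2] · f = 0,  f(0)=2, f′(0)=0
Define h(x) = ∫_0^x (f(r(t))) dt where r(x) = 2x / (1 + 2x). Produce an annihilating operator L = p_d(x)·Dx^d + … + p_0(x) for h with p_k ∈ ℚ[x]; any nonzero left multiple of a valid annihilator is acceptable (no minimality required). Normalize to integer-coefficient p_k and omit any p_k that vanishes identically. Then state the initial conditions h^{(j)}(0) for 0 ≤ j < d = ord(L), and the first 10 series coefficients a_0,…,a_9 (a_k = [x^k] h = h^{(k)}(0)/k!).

f: a_k = 2, 0, -16, 0, 64/3, 0, -512/45, 0, 1024/315, 0, …
L₀ from L_f via x↦r, Dx↦r'^{-1}Dx.
∫: right-multiply L₀ by Dx.
L = 64·Dx + (4 + 24·x + 48·x^2 + 32·x^3)·Dx^2 + (1 + 8·x + 24·x^2 + 32·x^3 + 16·x^4)·Dx^3  (order 3).
h: a_k = 0, 2, 0, -64/3, 64, -256/3, -1024/9, 50176/45, -20992/5, 6434816/567, …
ICs: h(0) = 0, h′(0) = 2, h′′(0) = 0.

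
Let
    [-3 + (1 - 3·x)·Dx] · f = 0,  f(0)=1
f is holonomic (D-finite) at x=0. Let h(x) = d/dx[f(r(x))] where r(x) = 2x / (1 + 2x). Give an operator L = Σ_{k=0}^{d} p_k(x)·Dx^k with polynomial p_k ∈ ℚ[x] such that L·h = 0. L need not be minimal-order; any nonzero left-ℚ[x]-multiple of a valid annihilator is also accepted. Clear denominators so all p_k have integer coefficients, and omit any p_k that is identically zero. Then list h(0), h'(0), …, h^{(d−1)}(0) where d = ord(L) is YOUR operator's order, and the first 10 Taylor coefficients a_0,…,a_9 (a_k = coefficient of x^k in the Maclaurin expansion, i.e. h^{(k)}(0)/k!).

L = 8 + (-1 + 4·x)·Dx  (order 1).
h: a_k = 6, 48, 288, 1536, 7680, 36864, 172032, 786432, 3538944, 15728640, …
ICs: h(0) = 6.

f: a_k = 1, 3, 9, 27, 81, 243, 729, 2187, 6561, 19683, …
L₀ from L_f via x↦r, Dx↦r'^{-1}Dx.
h₀' ⇒ L via d/dx closure of L₀.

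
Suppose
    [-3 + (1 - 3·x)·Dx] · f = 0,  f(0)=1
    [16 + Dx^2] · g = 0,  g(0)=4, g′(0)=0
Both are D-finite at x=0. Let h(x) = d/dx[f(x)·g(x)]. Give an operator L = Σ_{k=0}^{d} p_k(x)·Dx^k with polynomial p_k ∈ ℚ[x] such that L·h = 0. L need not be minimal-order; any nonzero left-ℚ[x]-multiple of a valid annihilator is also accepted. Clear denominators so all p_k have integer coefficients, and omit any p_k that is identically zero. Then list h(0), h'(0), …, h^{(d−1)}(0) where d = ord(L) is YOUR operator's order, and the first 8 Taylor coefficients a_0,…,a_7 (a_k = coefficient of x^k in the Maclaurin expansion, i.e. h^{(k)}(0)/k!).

f: a_k = 1, 3, 9, 27, 81, 243, 729, 2187, …
g: a_k = 4, 0, -32, 0, 128/3, 0, -1024/45, 0, …
f·g: L₀ = L_f ⊗_s L_g, ord ≤ 1·2.
Differentiate: ansatz ord ≤ ord L₀ ⇒ L.
L = (-2 - 96·x + 144·x^2) + (-6 + 18·x)·Dx + (1 - 6·x + 9·x^2)·Dx^2  (order 2).
h: a_k = 12, 8, 36, 944/3, 1180, 61672/15, 215852/15, 15557728/315, …
ICs: h(0) = 12, h′(0) = 8.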